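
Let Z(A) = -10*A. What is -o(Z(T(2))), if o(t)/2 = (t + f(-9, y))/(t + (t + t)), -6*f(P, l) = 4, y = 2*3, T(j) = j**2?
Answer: -61/90 ≈ -0.67778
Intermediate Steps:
y = 6
f(P, l) = -2/3 (f(P, l) = -1/6*4 = -2/3)
o(t) = 2*(-2/3 + t)/(3*t) (o(t) = 2*((t - 2/3)/(t + (t + t))) = 2*((-2/3 + t)/(t + 2*t)) = 2*((-2/3 + t)/((3*t))) = 2*((-2/3 + t)*(1/(3*t))) = 2*((-2/3 + t)/(3*t)) = 2*(-2/3 + t)/(3*t))
-o(Z(T(2))) = -2*(-2 + 3*(-10*2**2))/(9*((-10*2**2))) = -2*(-2 + 3*(-10*4))/(9*((-10*4))) = -2*(-2 + 3*(-40))/(9*(-40)) = -2*(-1)*(-2 - 120)/(9*40) = -2*(-1)*(-122)/(9*40) = -1*61/90 = -61/90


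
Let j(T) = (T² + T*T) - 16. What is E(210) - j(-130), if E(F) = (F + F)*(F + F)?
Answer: 142616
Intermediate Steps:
j(T) = -16 + 2*T² (j(T) = (T² + T²) - 16 = 2*T² - 16 = -16 + 2*T²)
E(F) = 4*F² (E(F) = (2*F)*(2*F) = 4*F²)
E(210) - j(-130) = 4*210² - (-16 + 2*(-130)²) = 4*44100 - (-16 + 2*16900) = 176400 - (-16 + 33800) = 176400 - 1*33784 = 176400 - 33784 = 142616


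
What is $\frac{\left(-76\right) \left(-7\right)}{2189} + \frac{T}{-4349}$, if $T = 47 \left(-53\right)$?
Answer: $\frac{7766467}{9519961} \approx 0.81581$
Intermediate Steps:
$T = -2491$
$\frac{\left(-76\right) \left(-7\right)}{2189} + \frac{T}{-4349} = \frac{\left(-76\right) \left(-7\right)}{2189} - \frac{2491}{-4349} = 532 \cdot \frac{1}{2189} - - \frac{2491}{4349} = \frac{532}{2189} + \frac{2491}{4349} = \frac{7766467}{9519961}$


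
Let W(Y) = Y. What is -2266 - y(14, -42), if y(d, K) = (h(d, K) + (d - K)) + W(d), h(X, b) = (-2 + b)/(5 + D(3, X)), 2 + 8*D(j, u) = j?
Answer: -95424/41 ≈ -2327.4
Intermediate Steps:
D(j, u) = -¼ + j/8
h(X, b) = -16/41 + 8*b/41 (h(X, b) = (-2 + b)/(5 + (-¼ + (⅛)*3)) = (-2 + b)/(5 + (-¼ + 3/8)) = (-2 + b)/(5 + ⅛) = (-2 + b)/(41/8) = (-2 + b)*(8/41) = -16/41 + 8*b/41)
y(d, K) = -16/41 + 2*d - 33*K/41 (y(d, K) = ((-16/41 + 8*K/41) + (d - K)) + d = (-16/41 + d - 33*K/41) + d = -16/41 + 2*d - 33*K/41)
-2266 - y(14, -42) = -2266 - (-16/41 + 2*14 - 33/41*(-42)) = -2266 - (-16/41 + 28 + 1386/41) = -2266 - 1*2518/41 = -2266 - 2518/41 = -95424/41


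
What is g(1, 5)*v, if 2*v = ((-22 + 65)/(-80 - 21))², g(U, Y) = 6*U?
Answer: 5547/10201 ≈ 0.54377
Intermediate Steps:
v = 1849/20402 (v = ((-22 + 65)/(-80 - 21))²/2 = (43/(-101))²/2 = (43*(-1/101))²/2 = (-43/101)²/2 = (½)*(1849/10201) = 1849/20402 ≈ 0.090628)
g(1, 5)*v = (6*1)*(1849/20402) = 6*(1849/20402) = 5547/10201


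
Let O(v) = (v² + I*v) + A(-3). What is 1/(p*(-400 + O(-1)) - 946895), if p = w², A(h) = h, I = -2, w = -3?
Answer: -1/950495 ≈ -1.0521e-6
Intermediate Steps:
p = 9 (p = (-3)² = 9)
O(v) = -3 + v² - 2*v (O(v) = (v² - 2*v) - 3 = -3 + v² - 2*v)
1/(p*(-400 + O(-1)) - 946895) = 1/(9*(-400 + (-3 + (-1)² - 2*(-1))) - 946895) = 1/(9*(-400 + (-3 + 1 + 2)) - 946895) = 1/(9*(-400 + 0) - 946895) = 1/(9*(-400) - 946895) = 1/(-3600 - 946895) = 1/(-950495) = -1/950495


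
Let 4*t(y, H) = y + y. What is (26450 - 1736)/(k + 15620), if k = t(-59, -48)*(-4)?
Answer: 4119/2623 ≈ 1.5703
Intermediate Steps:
t(y, H) = y/2 (t(y, H) = (y + y)/4 = (2*y)/4 = y/2)
k = 118 (k = ((1/2)*(-59))*(-4) = -59/2*(-4) = 118)
(26450 - 1736)/(k + 15620) = (26450 - 1736)/(118 + 15620) = 24714/15738 = 24714*(1/15738) = 4119/2623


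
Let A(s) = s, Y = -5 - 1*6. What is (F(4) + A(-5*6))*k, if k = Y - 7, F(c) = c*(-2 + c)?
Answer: 396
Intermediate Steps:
Y = -11 (Y = -5 - 6 = -11)
k = -18 (k = -11 - 7 = -18)
(F(4) + A(-5*6))*k = (4*(-2 + 4) - 5*6)*(-18) = (4*2 - 30)*(-18) = (8 - 30)*(-18) = -22*(-18) = 396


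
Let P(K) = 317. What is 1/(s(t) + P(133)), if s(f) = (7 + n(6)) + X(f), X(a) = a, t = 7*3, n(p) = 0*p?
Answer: 1/345 ≈ 0.0028986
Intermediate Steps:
n(p) = 0
t = 21
s(f) = 7 + f (s(f) = (7 + 0) + f = 7 + f)
1/(s(t) + P(133)) = 1/((7 + 21) + 317) = 1/(28 + 317) = 1/345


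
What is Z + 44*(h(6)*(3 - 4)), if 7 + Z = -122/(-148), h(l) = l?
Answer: -19993/74 ≈ -270.18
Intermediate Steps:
Z = -457/74 (Z = -7 - 122/(-148) = -7 - 122*(-1/148) = -7 + 61/74 = -457/74 ≈ -6.1757)
Z + 44*(h(6)*(3 - 4)) = -457/74 + 44*(6*(3 - 4)) = -457/74 + 44*(6*(-1)) = -457/74 + 44*(-6) = -457/74 - 264 = -19993/74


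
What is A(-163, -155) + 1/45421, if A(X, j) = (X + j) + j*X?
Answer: 1133117688/45421 ≈ 24947.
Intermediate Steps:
A(X, j) = X + j + X*j (A(X, j) = (X + j) + X*j = X + j + X*j)
A(-163, -155) + 1/45421 = (-163 - 155 - 163*(-155)) + 1/45421 = (-163 - 155 + 25265) + 1/45421 = 24947 + 1/45421 = 1133117688/45421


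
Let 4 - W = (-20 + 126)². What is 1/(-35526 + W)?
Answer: -1/46758 ≈ -2.1387e-5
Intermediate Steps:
W = -11232 (W = 4 - (-20 + 126)² = 4 - 1*106² = 4 - 1*11236 = 4 - 11236 = -11232)
1/(-35526 + W) = 1/(-35526 - 11232) = 1/(-46758) = -1/46758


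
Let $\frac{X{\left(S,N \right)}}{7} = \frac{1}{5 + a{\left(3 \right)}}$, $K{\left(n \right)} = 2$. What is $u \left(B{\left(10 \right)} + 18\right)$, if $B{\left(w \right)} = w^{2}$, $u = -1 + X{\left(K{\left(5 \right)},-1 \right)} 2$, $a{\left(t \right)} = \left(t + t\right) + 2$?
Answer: $\frac{118}{13} \approx 9.0769$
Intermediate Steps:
$a{\left(t \right)} = 2 + 2 t$ ($a{\left(t \right)} = 2 t + 2 = 2 + 2 t$)
$X{\left(S,N \right)} = \frac{7}{13}$ ($X{\left(S,N \right)} = \frac{7}{5 + \left(2 + 2 \cdot 3\right)} = \frac{7}{5 + \left(2 + 6\right)} = \frac{7}{5 + 8} = \frac{7}{13}$)
$u = \frac{1}{13}$ ($u = -1 + \frac{7}{13} \cdot 2 = -1 + \frac{14}{13} = \frac{1}{13} \approx 0.076923$)
$u \left(B{\left(10 \right)} + 18\right) = \frac{10^{2} + 18}{13} = \frac{100 + 18}{13} = \frac{1}{13} \cdot 118 = \frac{118}{13}$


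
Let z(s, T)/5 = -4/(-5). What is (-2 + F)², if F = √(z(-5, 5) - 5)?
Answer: (2 - I)² ≈ 3.0 - 4.0*I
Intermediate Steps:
z(s, T) = 4 (z(s, T) = 5*(-4/(-5)) = 5*(-4*(-⅕)) = 5*(⅘) = 4)
F = I (F = √(4 - 5) = √(-1) = I ≈ 1.0*I)
(-2 + F)² = (-2 + I)²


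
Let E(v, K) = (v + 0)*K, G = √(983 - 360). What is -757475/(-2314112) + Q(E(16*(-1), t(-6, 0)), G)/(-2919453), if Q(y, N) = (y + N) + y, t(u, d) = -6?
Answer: 736989450557/2251980406912 - √623/2919453 ≈ 0.32725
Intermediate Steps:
G = √623 ≈ 24.960
E(v, K) = K*v (E(v, K) = v*K = K*v)
Q(y, N) = N + 2*y (Q(y, N) = (N + y) + y = N + 2*y)
-757475/(-2314112) + Q(E(16*(-1), t(-6, 0)), G)/(-2919453) = -757475/(-2314112) + (√623 + 2*(-96*(-1)))/(-2919453) = -757475*(-1/2314112) + (√623 + 2*(-6*(-16)))*(-1/2919453) = 757475/2314112 + (√623 + 2*96)*(-1/2919453) = 757475/2314112 + (√623 + 192)*(-1/2919453) = 757475/2314112 + (192 + √623)*(-1/2919453) = 757475/2314112 + (-64/973151 - √623/2919453) = 736989450557/2251980406912 - √623/2919453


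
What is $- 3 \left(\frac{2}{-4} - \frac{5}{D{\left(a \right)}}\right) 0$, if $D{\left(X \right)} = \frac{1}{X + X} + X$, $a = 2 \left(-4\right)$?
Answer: $0$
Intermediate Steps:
$a = -8$
$D{\left(X \right)} = X + \frac{1}{2 X}$ ($D{\left(X \right)} = \frac{1}{2 X} + X = X + \frac{1}{2 X}$)
$- 3 \left(\frac{2}{-4} - \frac{5}{D{\left(a \right)}}\right) 0 = - 3 \left(\frac{2}{-4} - \frac{5}{-8 + \frac{1}{2 \left(-8\right)}}\right) 0 = - 3 \left(2 \left(- \frac{1}{4}\right) - \frac{5}{-8 + \frac{1}{2} \left(- \frac{1}{8}\right)}\right) 0 = - 3 \left(- \frac{1}{2} - \frac{5}{-8 - \frac{1}{16}}\right) 0 = - 3 \left(- \frac{1}{2} - \frac{5}{- \frac{129}{16}}\right) 0 = - 3 \left(- \frac{1}{2} - - \frac{80}{129}\right) 0 = - 3 \left(- \frac{1}{2} + \frac{80}{129}\right) 0 = \left(-3\right) \frac{31}{258} \cdot 0 = \left(- \frac{31}{86}\right) 0 = 0$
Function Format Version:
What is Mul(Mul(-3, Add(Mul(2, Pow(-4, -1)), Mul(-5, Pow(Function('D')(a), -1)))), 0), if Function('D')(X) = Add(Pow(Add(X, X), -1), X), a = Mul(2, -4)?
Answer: 0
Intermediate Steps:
a = -8
Function('D')(X) = Add(X, Mul(Rational(1, 2), Pow(X, -1))) (Function('D')(X) = Add(Pow(Mul(2, X), -1), X) = Add(Mul(Rational(1, 2), Pow(X, -1)), X) = Add(X, Mul(Rational(1, 2), Pow(X, -1))))
Mul(Mul(-3, Add(Mul(2, Pow(-4, -1)), Mul(-5, Pow(Function('D')(a), -1)))), 0) = Mul(Mul(-3, Add(Mul(2, Pow(-4, -1)), Mul(-5, Pow(Add(-8, Mul(Rational(1, 2), Pow(-8, -1))), -1)))), 0) = Mul(Mul(-3, Add(Mul(2, Rational(-1, 4)), Mul(-5, Pow(Add(-8, Mul(Rational(1, 2), Rational(-1, 8))), -1)))), 0) = Mul(Mul(-3, Add(Rational(-1, 2), Mul(-5, Pow(Add(-8, Rational(-1, 16)), -1)))), 0) = Mul(Mul(-3, Add(Rational(-1, 2), Mul(-5, Pow(Rational(-129, 16), -1)))), 0) = Mul(Mul(-3, Add(Rational(-1, 2), Mul(-5, Rational(-16, 129)))), 0) = Mul(Mul(-3, Add(Rational(-1, 2), Rational(80, 129))), 0) = Mul(Mul(-3, Rational(31, 258)), 0) = Mul(Rational(-31, 86), 0) = 0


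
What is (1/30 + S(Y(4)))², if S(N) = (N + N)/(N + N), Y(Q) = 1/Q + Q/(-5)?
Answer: 961/900 ≈ 1.0678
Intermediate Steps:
Y(Q) = 1/Q - Q/5 (Y(Q) = 1/Q + Q*(-⅕) = 1/Q - Q/5)
S(N) = 1 (S(N) = (2*N)/((2*N)) = (2*N)*(1/(2*N)) = 1)
(1/30 + S(Y(4)))² = (1/30 + 1)² = (31/30)² = 961/900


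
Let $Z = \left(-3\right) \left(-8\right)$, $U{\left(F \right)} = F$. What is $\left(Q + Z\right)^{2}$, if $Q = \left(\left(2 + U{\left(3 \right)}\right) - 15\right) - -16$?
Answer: $900$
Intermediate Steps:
$Z = 24$
$Q = 6$ ($Q = \left(\left(2 + 3\right) - 15\right) - -16 = \left(5 - 15\right) + 16 = -10 + 16 = 6$)
$\left(Q + Z\right)^{2} = \left(6 + 24\right)^{2} = 30^{2} = 900$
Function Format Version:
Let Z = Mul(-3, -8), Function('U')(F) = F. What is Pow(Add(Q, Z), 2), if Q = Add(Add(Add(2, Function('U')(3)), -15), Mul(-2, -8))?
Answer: 900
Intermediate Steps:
Z = 24
Q = 6 (Q = Add(Add(Add(2, 3), -15), Mul(-2, -8)) = Add(Add(5, -15), 16) = Add(-10, 16) = 6)
Pow(Add(Q, Z), 2) = Pow(Add(6, 24), 2) = Pow(30, 2) = 900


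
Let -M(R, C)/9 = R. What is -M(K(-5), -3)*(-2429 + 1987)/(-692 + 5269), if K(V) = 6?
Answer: -23868/4577 ≈ -5.2148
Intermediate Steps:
M(R, C) = -9*R
-M(K(-5), -3)*(-2429 + 1987)/(-692 + 5269) = -(-9*6)*(-2429 + 1987)/(-692 + 5269) = -(-54)*(-442/4577) = -(-54)*(-442*1/4577) = -(-54)*(-442)/4577 = -1*23868/4577 = -23868/4577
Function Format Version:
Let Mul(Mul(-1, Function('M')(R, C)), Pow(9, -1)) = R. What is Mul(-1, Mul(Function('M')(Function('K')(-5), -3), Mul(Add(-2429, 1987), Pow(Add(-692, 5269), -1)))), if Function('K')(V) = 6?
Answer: Rational(-23868, 4577) ≈ -5.2148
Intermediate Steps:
Function('M')(R, C) = Mul(-9, R)
Mul(-1, Mul(Function('M')(Function('K')(-5), -3), Mul(Add(-2429, 1987), Pow(Add(-692, 5269), -1)))) = Mul(-1, Mul(Mul(-9, 6), Mul(Add(-2429, 1987), Pow(Add(-692, 5269), -1)))) = Mul(-1, Mul(-54, Mul(-442, Pow(4577, -1)))) = Mul(-1, Mul(-54, Mul(-442, Rational(1, 4577)))) = Mul(-1, Mul(-54, Rational(-442, 4577))) = Mul(-1, Rational(23868, 4577)) = Rational(-23868, 4577)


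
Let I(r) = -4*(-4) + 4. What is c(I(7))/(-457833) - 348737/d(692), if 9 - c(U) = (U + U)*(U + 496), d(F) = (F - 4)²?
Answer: -49965915619/72237501184 ≈ -0.69169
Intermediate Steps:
d(F) = (-4 + F)²
I(r) = 20 (I(r) = 16 + 4 = 20)
c(U) = 9 - 2*U*(496 + U) (c(U) = 9 - (U + U)*(U + 496) = 9 - 2*U*(496 + U))
c(I(7))/(-457833) - 348737/d(692) = (9 - 992*20 - 2*20²)/(-457833) - 348737/(-4 + 692)² = (9 - 19840 - 2*400)*(-1/457833) - 348737/(688²) = (9 - 19840 - 800)*(-1/457833) - 348737/473344 = -20631*(-1/457833) - 348737*1/473344 = 6877/152611 - 348737/473344 = -49965915619/72237501184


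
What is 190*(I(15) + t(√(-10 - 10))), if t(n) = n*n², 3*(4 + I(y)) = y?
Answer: 190 - 7600*I*√5 ≈ 190.0 - 16994.0*I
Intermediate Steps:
I(y) = -4 + y/3
t(n) = n³
190*(I(15) + t(√(-10 - 10))) = 190*((-4 + (⅓)*15) + (√(-10 - 10))³) = 190*((-4 + 5) + (√(-20))³) = 190*(1 + (2*I*√5)³) = 190*(1 - 40*I*√5) = 190 - 7600*I*√5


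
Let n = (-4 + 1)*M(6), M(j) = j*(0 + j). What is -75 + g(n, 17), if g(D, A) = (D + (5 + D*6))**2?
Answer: 563926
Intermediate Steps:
M(j) = j**2 (M(j) = j*j = j**2)
n = -108 (n = (-4 + 1)*6**2 = -3*36 = -108)
g(D, A) = (5 + 7*D)**2 (g(D, A) = (D + (5 + 6*D))**2 = (5 + 7*D)**2)
-75 + g(n, 17) = -75 + (5 + 7*(-108))**2 = -75 + (5 - 756)**2 = -75 + (-751)**2 = -75 + 564001 = 563926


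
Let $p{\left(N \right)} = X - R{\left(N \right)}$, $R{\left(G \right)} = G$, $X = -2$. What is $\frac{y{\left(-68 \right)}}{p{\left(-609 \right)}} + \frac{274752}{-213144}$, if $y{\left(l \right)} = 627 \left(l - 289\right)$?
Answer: $- \frac{1994863095}{5390767} \approx -370.05$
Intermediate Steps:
$y{\left(l \right)} = -181203 + 627 l$ ($y{\left(l \right)} = 627 \left(-289 + l\right) = -181203 + 627 l$)
$p{\left(N \right)} = -2 - N$
$\frac{y{\left(-68 \right)}}{p{\left(-609 \right)}} + \frac{274752}{-213144} = \frac{-181203 + 627 \left(-68\right)}{-2 - -609} + \frac{274752}{-213144} = \frac{-181203 - 42636}{-2 + 609} + 274752 \left(- \frac{1}{213144}\right) = - \frac{223839}{607} - \frac{11448}{8881} = - \frac{1994863095}{5390767}$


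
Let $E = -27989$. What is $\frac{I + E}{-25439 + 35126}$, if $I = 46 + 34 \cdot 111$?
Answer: $- \frac{24169}{9687} \approx -2.495$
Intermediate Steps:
$I = 3820$ ($I = 46 + 3774 = 3820$)
$\frac{I + E}{-25439 + 35126} = \frac{3820 - 27989}{-25439 + 35126} = - \frac{24169}{9687}$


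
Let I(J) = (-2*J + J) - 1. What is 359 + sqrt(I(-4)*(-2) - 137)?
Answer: 359 + I*sqrt(143) ≈ 359.0 + 11.958*I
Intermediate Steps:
I(J) = -1 - J (I(J) = -J - 1 = -1 - J)
359 + sqrt(I(-4)*(-2) - 137) = 359 + sqrt((-1 - 1*(-4))*(-2) - 137) = 359 + sqrt((-1 + 4)*(-2) - 137) = 359 + sqrt(3*(-2) - 137) = 359 + sqrt(-6 - 137) = 359 + sqrt(-143) = 359 + I*sqrt(143)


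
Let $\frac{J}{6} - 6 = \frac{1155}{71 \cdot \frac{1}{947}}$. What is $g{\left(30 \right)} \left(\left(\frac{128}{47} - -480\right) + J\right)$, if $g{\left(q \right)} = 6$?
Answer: $\frac{1861070100}{3337} \approx 5.5771 \cdot 10^{5}$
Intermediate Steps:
$J = \frac{6565266}{71}$ ($J = 36 + 6 \frac{1155}{71 \cdot \frac{1}{947}} = 36 + 6 \frac{1155}{\frac{71}{947}} = 36 + 6 \cdot 1155 \cdot \frac{947}{71} = 36 + 6 \cdot \frac{1093785}{71} = 36 + \frac{6562710}{71} = \frac{6565266}{71} \approx 92469.0$)
$g{\left(30 \right)} \left(\left(\frac{128}{47} - -480\right) + J\right) = 6 \left(\left(\frac{128}{47} - -480\right) + \frac{6565266}{71}\right) = 6 \left(\left(128 \cdot \frac{1}{47} + 480\right) + \frac{6565266}{71}\right) = 6 \left(\left(\frac{128}{47} + 480\right) + \frac{6565266}{71}\right) = 6 \left(\frac{22688}{47} + \frac{6565266}{71}\right) = 6 \cdot \frac{310178350}{3337} = \frac{1861070100}{3337}$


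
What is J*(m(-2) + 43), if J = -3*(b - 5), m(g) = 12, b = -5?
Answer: 1650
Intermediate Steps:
J = 30 (J = -3*(-5 - 5) = -3*(-10) = 30)
J*(m(-2) + 43) = 30*(12 + 43) = 30*55 = 1650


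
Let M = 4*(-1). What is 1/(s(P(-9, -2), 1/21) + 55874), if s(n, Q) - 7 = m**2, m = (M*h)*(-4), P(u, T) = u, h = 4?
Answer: 1/59977 ≈ 1.6673e-5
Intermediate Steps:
M = -4
m = 64 (m = -4*4*(-4) = -16*(-4) = 64)
s(n, Q) = 4103 (s(n, Q) = 7 + 64**2 = 7 + 4096 = 4103)
1/(s(P(-9, -2), 1/21) + 55874) = 1/(4103 + 55874) = 1/59977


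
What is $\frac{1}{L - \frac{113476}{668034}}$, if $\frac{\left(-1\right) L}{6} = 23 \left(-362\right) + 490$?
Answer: $\frac{334017}{15704086534} \approx 2.1269 \cdot 10^{-5}$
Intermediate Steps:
$L = 47016$ ($L = - 6 \left(23 \left(-362\right) + 490\right) = - 6 \left(-8326 + 490\right) = \left(-6\right) \left(-7836\right) = 47016$)
$\frac{1}{L - \frac{113476}{668034}} = \frac{1}{47016 - \frac{113476}{668034}} = \frac{1}{47016 - \frac{56738}{334017}} = \frac{1}{\frac{15704086534}{334017}} = \frac{334017}{15704086534}$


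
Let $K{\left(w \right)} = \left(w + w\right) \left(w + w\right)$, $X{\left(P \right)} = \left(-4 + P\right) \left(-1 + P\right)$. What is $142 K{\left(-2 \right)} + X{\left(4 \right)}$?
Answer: $2272$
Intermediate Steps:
$X{\left(P \right)} = \left(-1 + P\right) \left(-4 + P\right)$
$K{\left(w \right)} = 4 w^{2}$ ($K{\left(w \right)} = 2 w 2 w = 4 w^{2}$)
$142 K{\left(-2 \right)} + X{\left(4 \right)} = 142 \cdot 4 \left(-2\right)^{2} + \left(4 + 4^{2} - 20\right) = 142 \cdot 4 \cdot 4 + \left(4 + 16 - 20\right) = 142 \cdot 16 + 0 = 2272 + 0 = 2272$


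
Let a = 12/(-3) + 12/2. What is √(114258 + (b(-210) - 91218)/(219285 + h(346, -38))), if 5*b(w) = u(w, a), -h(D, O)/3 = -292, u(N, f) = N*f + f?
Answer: √138454102433751510/1100805 ≈ 338.02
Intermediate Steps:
a = 2 (a = 12*(-⅓) + 12*(½) = -4 + 6 = 2)
u(N, f) = f + N*f
h(D, O) = 876 (h(D, O) = -3*(-292) = 876)
b(w) = ⅖ + 2*w/5 (b(w) = (2*(1 + w))/5 = (2 + 2*w)/5 = ⅖ + 2*w/5)
√(114258 + (b(-210) - 91218)/(219285 + h(346, -38))) = √(114258 + ((⅖ + (⅖)*(-210)) - 91218)/(219285 + 876)) = √(114258 + ((⅖ - 84) - 91218)/220161) = √(114258 + (-418/5 - 91218)*(1/220161)) = √(114258 - 456508/5*1/220161) = √(114258 - 456508/1100805) = √(125775321182/1100805) = √138454102433751510/1100805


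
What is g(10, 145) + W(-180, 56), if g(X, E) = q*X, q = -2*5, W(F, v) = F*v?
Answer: -10180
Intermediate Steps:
q = -10
g(X, E) = -10*X
g(10, 145) + W(-180, 56) = -10*10 - 180*56 = -100 - 10080 = -10180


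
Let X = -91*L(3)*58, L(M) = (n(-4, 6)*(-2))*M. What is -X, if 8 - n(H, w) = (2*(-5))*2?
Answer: -886704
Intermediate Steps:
n(H, w) = 28 (n(H, w) = 8 - 2*(-5)*2 = 8 - (-10)*2 = 8 - 1*(-20) = 8 + 20 = 28)
L(M) = -56*M (L(M) = (28*(-2))*M = -56*M)
X = 886704 (X = -(-5096)*3*58 = -91*(-168)*58 = 15288*58 = 886704)
-X = -1*886704 = -886704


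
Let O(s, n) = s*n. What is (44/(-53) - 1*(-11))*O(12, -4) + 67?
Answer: -22321/53 ≈ -421.15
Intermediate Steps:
O(s, n) = n*s
(44/(-53) - 1*(-11))*O(12, -4) + 67 = (44/(-53) - 1*(-11))*(-4*12) + 67 = (44*(-1/53) + 11)*(-48) + 67 = (-44/53 + 11)*(-48) + 67 = (539/53)*(-48) + 67 = -25872/53 + 67 = -22321/53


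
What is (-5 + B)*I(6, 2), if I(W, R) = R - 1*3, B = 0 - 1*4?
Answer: 9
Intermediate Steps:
B = -4 (B = 0 - 4 = -4)
I(W, R) = -3 + R (I(W, R) = R - 3 = -3 + R)
(-5 + B)*I(6, 2) = (-5 - 4)*(-3 + 2) = -9*(-1) = 9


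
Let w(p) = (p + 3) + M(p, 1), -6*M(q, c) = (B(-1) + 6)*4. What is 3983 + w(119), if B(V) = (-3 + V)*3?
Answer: 4109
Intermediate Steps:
B(V) = -9 + 3*V
M(q, c) = 4 (M(q, c) = -((-9 + 3*(-1)) + 6)*4/6 = -((-9 - 3) + 6)*4/6 = -(-12 + 6)*4/6 = -(-1)*4 = -⅙*(-24) = 4)
w(p) = 7 + p (w(p) = (p + 3) + 4 = (3 + p) + 4 = 7 + p)
3983 + w(119) = 3983 + (7 + 119) = 3983 + 126 = 4109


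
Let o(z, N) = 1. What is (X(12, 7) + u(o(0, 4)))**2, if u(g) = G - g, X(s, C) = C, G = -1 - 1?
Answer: 16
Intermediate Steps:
G = -2
u(g) = -2 - g
(X(12, 7) + u(o(0, 4)))**2 = (7 + (-2 - 1*1))**2 = (7 + (-2 - 1))**2 = (7 - 3)**2 = 4**2 = 16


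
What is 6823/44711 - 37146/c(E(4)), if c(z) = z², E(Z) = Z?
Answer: -830362819/357688 ≈ -2321.5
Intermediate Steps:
6823/44711 - 37146/c(E(4)) = 6823/44711 - 37146/(4²) = 6823*(1/44711) - 37146/16 = 6823/44711 - 37146*1/16 = 6823/44711 - 18573/8 = -830362819/357688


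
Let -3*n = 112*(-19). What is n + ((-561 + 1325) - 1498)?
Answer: -74/3 ≈ -24.667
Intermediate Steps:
n = 2128/3 (n = -112*(-19)/3 = -⅓*(-2128) = 2128/3 ≈ 709.33)
n + ((-561 + 1325) - 1498) = 2128/3 + ((-561 + 1325) - 1498) = 2128/3 + (764 - 1498) = 2128/3 - 734 = -74/3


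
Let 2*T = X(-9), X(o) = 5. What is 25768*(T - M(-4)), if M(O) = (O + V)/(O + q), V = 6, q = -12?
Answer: 67641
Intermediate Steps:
T = 5/2 (T = (½)*5 = 5/2 ≈ 2.5000)
M(O) = (6 + O)/(-12 + O) (M(O) = (O + 6)/(O - 12) = (6 + O)/(-12 + O))
25768*(T - M(-4)) = 25768*(5/2 - (6 - 4)/(-12 - 4)) = 25768*(5/2 - 2/(-16)) = 25768*(5/2 - (-1)*2/16) = 25768*(5/2 - 1*(-⅛)) = 25768*(5/2 + ⅛) = 25768*(21/8) = 67641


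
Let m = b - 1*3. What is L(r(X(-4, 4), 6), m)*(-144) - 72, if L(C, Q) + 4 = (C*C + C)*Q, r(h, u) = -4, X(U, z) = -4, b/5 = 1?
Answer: -2952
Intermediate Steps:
b = 5 (b = 5*1 = 5)
m = 2 (m = 5 - 1*3 = 5 - 3 = 2)
L(C, Q) = -4 + Q*(C + C**2) (L(C, Q) = -4 + (C*C + C)*Q = -4 + (C**2 + C)*Q = -4 + (C + C**2)*Q = -4 + Q*(C + C**2))
L(r(X(-4, 4), 6), m)*(-144) - 72 = (-4 - 4*2 + 2*(-4)**2)*(-144) - 72 = (-4 - 8 + 2*16)*(-144) - 72 = (-4 - 8 + 32)*(-144) - 72 = 20*(-144) - 72 = -2880 - 72 = -2952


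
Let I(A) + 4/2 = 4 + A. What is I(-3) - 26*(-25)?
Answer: 649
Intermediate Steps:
I(A) = 2 + A (I(A) = -2 + (4 + A) = 2 + A)
I(-3) - 26*(-25) = (2 - 3) - 26*(-25) = -1 + 650 = 649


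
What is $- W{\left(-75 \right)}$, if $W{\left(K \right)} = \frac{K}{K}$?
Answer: $-1$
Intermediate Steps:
$W{\left(K \right)} = 1$
$- W{\left(-75 \right)} = \left(-1\right) 1 = -1$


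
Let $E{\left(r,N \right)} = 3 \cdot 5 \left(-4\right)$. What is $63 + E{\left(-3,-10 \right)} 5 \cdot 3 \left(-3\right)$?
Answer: $2763$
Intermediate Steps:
$E{\left(r,N \right)} = -60$ ($E{\left(r,N \right)} = 15 \left(-4\right) = -60$)
$63 + E{\left(-3,-10 \right)} 5 \cdot 3 \left(-3\right) = 63 - 60 \cdot 5 \cdot 3 \left(-3\right) = 63 - 60 \cdot 15 \left(-3\right) = 63 - -2700 = 63 + 2700 = 2763$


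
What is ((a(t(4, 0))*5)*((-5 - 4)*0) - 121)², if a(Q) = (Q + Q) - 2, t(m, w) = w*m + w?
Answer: 14641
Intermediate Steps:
t(m, w) = w + m*w (t(m, w) = m*w + w = w + m*w)
a(Q) = -2 + 2*Q (a(Q) = 2*Q - 2 = -2 + 2*Q)
((a(t(4, 0))*5)*((-5 - 4)*0) - 121)² = (((-2 + 2*(0*(1 + 4)))*5)*((-5 - 4)*0) - 121)² = (((-2 + 2*(0*5))*5)*(-9*0) - 121)² = (((-2 + 2*0)*5)*0 - 121)² = (((-2 + 0)*5)*0 - 121)² = (-2*5*0 - 121)² = (-10*0 - 121)² = (0 - 121)² = (-121)² = 14641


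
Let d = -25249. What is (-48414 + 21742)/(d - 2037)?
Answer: 13336/13643 ≈ 0.97750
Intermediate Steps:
(-48414 + 21742)/(d - 2037) = (-48414 + 21742)/(-25249 - 2037) = -26672/(-27286) = -26672*(-1/27286) = 13336/13643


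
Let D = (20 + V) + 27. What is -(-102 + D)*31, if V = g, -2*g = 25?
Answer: 4185/2 ≈ 2092.5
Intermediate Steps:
g = -25/2 (g = -½*25 = -25/2 ≈ -12.500)
V = -25/2 ≈ -12.500
D = 69/2 (D = (20 - 25/2) + 27 = 15/2 + 27 = 69/2 ≈ 34.500)
-(-102 + D)*31 = -(-102 + 69/2)*31 = -(-135)*31/2 = -1*(-4185/2) = 4185/2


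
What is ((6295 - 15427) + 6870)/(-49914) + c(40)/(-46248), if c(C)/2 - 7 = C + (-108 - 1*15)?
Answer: 5526/113693 ≈ 0.048605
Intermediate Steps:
c(C) = -232 + 2*C (c(C) = 14 + 2*(C + (-108 - 1*15)) = 14 + 2*(C + (-108 - 15)) = 14 + 2*(C - 123) = 14 + 2*(-123 + C) = 14 + (-246 + 2*C) = -232 + 2*C)
((6295 - 15427) + 6870)/(-49914) + c(40)/(-46248) = ((6295 - 15427) + 6870)/(-49914) + (-232 + 2*40)/(-46248) = (-9132 + 6870)*(-1/49914) + (-232 + 80)*(-1/46248) = -2262*(-1/49914) - 152*(-1/46248) = 377/8319 + 19/5781 = 5526/113693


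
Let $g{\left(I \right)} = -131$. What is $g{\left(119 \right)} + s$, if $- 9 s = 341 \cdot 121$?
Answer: $- \frac{42440}{9} \approx -4715.6$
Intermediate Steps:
$s = - \frac{41261}{9}$ ($s = - \frac{341 \cdot 121}{9} = \left(- \frac{1}{9}\right) 41261 = - \frac{41261}{9} \approx -4584.6$)
$g{\left(119 \right)} + s = -131 - \frac{41261}{9} = - \frac{42440}{9}$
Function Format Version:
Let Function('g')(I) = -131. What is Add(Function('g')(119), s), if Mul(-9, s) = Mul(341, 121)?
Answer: Rational(-42440, 9) ≈ -4715.6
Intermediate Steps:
s = Rational(-41261, 9) (s = Mul(Rational(-1, 9), Mul(341, 121)) = Mul(Rational(-1, 9), 41261) = Rational(-41261, 9) ≈ -4584.6)
Add(Function('g')(119), s) = Add(-131, Rational(-41261, 9)) = Rational(-42440, 9)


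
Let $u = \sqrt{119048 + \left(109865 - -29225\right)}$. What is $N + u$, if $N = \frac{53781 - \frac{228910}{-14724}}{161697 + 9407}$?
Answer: $\frac{396050177}{1259667648} + 3 \sqrt{28682} \approx 508.39$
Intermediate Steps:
$N = \frac{396050177}{1259667648}$ ($N = \frac{53781 - - \frac{114455}{7362}}{171104} = \left(53781 + \frac{114455}{7362}\right) \frac{1}{171104} = \frac{396050177}{7362} \cdot \frac{1}{171104} = \frac{396050177}{1259667648} \approx 0.31441$)
$u = 3 \sqrt{28682}$ ($u = \sqrt{119048 + \left(109865 + 29225\right)} = \sqrt{119048 + 139090} = \sqrt{258138} = 3 \sqrt{28682} \approx 508.07$)
$N + u = \frac{396050177}{1259667648} + 3 \sqrt{28682}$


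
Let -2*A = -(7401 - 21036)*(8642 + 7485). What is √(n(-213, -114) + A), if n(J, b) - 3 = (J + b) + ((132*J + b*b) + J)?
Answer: I*√439845918/2 ≈ 10486.0*I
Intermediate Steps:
n(J, b) = 3 + b + b² + 134*J (n(J, b) = 3 + ((J + b) + ((132*J + b*b) + J)) = 3 + ((J + b) + ((132*J + b²) + J)) = 3 + ((J + b) + ((b² + 132*J) + J)) = 3 + ((J + b) + (b² + 133*J)) = 3 + (b + b² + 134*J) = 3 + b + b² + 134*J)
A = -219891645/2 (A = -(-1)*(7401 - 21036)*(8642 + 7485)/2 = -(-1)*(-13635*16127)/2 = -(-1)*(-219891645)/2 = -½*219891645 = -219891645/2 ≈ -1.0995e+8)
√(n(-213, -114) + A) = √((3 - 114 + (-114)² + 134*(-213)) - 219891645/2) = √((3 - 114 + 12996 - 28542) - 219891645/2) = √(-15657 - 219891645/2) = √(-219922959/2) = I*√439845918/2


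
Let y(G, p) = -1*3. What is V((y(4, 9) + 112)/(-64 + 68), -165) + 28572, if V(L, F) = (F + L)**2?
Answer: 760753/16 ≈ 47547.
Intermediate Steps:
y(G, p) = -3
V((y(4, 9) + 112)/(-64 + 68), -165) + 28572 = (-165 + (-3 + 112)/(-64 + 68))**2 + 28572 = (-165 + 109/4)**2 + 28572 = (-551/4)**2 + 28572 = 303601/16 + 28572 = 760753/16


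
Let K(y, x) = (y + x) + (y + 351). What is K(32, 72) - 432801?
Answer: -432314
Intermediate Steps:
K(y, x) = 351 + x + 2*y (K(y, x) = (x + y) + (351 + y) = 351 + x + 2*y)
K(32, 72) - 432801 = (351 + 72 + 2*32) - 432801 = (351 + 72 + 64) - 432801 = 487 - 432801 = -432314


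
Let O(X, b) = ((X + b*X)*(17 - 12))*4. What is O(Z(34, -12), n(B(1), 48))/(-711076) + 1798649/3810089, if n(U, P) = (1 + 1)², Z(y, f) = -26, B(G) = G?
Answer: 322220591931/677315711441 ≈ 0.47573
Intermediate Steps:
n(U, P) = 4 (n(U, P) = 2² = 4)
O(X, b) = 20*X + 20*X*b (O(X, b) = ((X + X*b)*5)*4 = (5*X + 5*X*b)*4 = 20*X + 20*X*b)
O(Z(34, -12), n(B(1), 48))/(-711076) + 1798649/3810089 = (20*(-26)*(1 + 4))/(-711076) + 1798649/3810089 = (20*(-26)*5)*(-1/711076) + 1798649*(1/3810089) = -2600*(-1/711076) + 1798649/3810089 = 650/177769 + 1798649/3810089 = 322220591931/677315711441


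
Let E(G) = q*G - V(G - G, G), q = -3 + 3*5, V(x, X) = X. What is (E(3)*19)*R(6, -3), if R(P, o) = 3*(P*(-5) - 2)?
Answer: -60192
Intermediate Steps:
q = 12 (q = -3 + 15 = 12)
R(P, o) = -6 - 15*P (R(P, o) = 3*(-5*P - 2) = 3*(-2 - 5*P) = -6 - 15*P)
E(G) = 11*G (E(G) = 12*G - G = 11*G)
(E(3)*19)*R(6, -3) = ((11*3)*19)*(-6 - 15*6) = (33*19)*(-6 - 90) = 627*(-96) = -60192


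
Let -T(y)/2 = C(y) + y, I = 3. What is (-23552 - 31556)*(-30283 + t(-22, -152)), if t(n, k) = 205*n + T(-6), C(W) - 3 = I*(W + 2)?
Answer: 1915719404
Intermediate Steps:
C(W) = 9 + 3*W (C(W) = 3 + 3*(W + 2) = 3 + 3*(2 + W) = 3 + (6 + 3*W) = 9 + 3*W)
T(y) = -18 - 8*y (T(y) = -2*((9 + 3*y) + y) = -2*(9 + 4*y) = -18 - 8*y)
t(n, k) = 30 + 205*n (t(n, k) = 205*n + (-18 - 8*(-6)) = 205*n + (-18 + 48) = 205*n + 30 = 30 + 205*n)
(-23552 - 31556)*(-30283 + t(-22, -152)) = (-23552 - 31556)*(-30283 + (30 + 205*(-22))) = -55108*(-30283 + (30 - 4510)) = -55108*(-30283 - 4480) = -55108*(-34763) = 1915719404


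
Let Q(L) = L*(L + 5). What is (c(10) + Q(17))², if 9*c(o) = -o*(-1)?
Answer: 11397376/81 ≈ 1.4071e+5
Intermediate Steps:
c(o) = o/9 (c(o) = (-o*(-1))/9 = o/9)
Q(L) = L*(5 + L)
(c(10) + Q(17))² = ((⅑)*10 + 17*(5 + 17))² = (10/9 + 17*22)² = (10/9 + 374)² = (3376/9)² = 11397376/81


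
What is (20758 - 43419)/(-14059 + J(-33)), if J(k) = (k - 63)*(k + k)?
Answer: 22661/7723 ≈ 2.9342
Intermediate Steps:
J(k) = 2*k*(-63 + k) (J(k) = (-63 + k)*(2*k) = 2*k*(-63 + k))
(20758 - 43419)/(-14059 + J(-33)) = (20758 - 43419)/(-14059 + 2*(-33)*(-63 - 33)) = -22661/(-14059 + 2*(-33)*(-96)) = -22661/(-14059 + 6336) = -22661/(-7723) = -22661*(-1/7723) = 22661/7723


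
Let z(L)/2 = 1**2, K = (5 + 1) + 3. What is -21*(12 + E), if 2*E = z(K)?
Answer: -273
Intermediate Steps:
K = 9 (K = 6 + 3 = 9)
z(L) = 2 (z(L) = 2*1**2 = 2*1 = 2)
E = 1 (E = (1/2)*2 = 1)
-21*(12 + E) = -21*(12 + 1) = -21*13 = -273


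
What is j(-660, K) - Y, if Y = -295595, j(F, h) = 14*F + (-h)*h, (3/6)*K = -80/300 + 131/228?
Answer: 10337401811/36100 ≈ 2.8635e+5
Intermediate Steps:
K = 117/190 (K = 2*(-80/300 + 131/228) = 2*(-80*1/300 + 131*(1/228)) = 2*(-4/15 + 131/228) = 2*(117/380) = 117/190 ≈ 0.61579)
j(F, h) = -h² + 14*F (j(F, h) = 14*F - h² = -h² + 14*F)
j(-660, K) - Y = (-(117/190)² + 14*(-660)) - 1*(-295595) = (-1*13689/36100 - 9240) + 295595 = (-13689/36100 - 9240) + 295595 = -333577689/36100 + 295595 = 10337401811/36100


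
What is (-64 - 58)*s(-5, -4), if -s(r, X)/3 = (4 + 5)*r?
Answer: -16470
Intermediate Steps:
s(r, X) = -27*r (s(r, X) = -3*(4 + 5)*r = -27*r)
(-64 - 58)*s(-5, -4) = (-64 - 58)*(-27*(-5)) = -122*135 = -16470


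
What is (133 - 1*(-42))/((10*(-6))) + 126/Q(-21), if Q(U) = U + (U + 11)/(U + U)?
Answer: -11753/1308 ≈ -8.9855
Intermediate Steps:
Q(U) = U + (11 + U)/(2*U) (Q(U) = U + (11 + U)/((2*U)) = U + (11 + U)*(1/(2*U)) = U + (11 + U)/(2*U))
(133 - 1*(-42))/((10*(-6))) + 126/Q(-21) = (133 - 1*(-42))/((10*(-6))) + 126/(1/2 - 21 + (11/2)/(-21)) = (133 + 42)/(-60) + 126/(1/2 - 21 + (11/2)*(-1/21)) = 175*(-1/60) + 126/(1/2 - 21 - 11/42) = -35/12 + 126/(-436/21) = -35/12 + 126*(-21/436) = -35/12 - 1323/218 = -11753/1308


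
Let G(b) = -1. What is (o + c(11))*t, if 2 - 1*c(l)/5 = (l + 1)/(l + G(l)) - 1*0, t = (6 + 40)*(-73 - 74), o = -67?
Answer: 426006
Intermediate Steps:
t = -6762 (t = 46*(-147) = -6762)
c(l) = 10 - 5*(1 + l)/(-1 + l) (c(l) = 10 - 5*((l + 1)/(l - 1) - 1*0) = 10 - 5*((1 + l)/(-1 + l) + 0) = 10 - 5*(1 + l)/(-1 + l))
(o + c(11))*t = (-67 + 5*(-3 + 11)/(-1 + 11))*(-6762) = (-67 + 5*8/10)*(-6762) = (-67 + 5*(⅒)*8)*(-6762) = (-67 + 4)*(-6762) = -63*(-6762) = 426006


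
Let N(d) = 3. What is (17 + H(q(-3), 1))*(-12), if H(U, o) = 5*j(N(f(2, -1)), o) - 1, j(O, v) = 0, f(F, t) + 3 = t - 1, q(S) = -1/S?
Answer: -192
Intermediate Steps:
f(F, t) = -4 + t (f(F, t) = -3 + (t - 1) = -3 + (-1 + t) = -4 + t)
H(U, o) = -1 (H(U, o) = 5*0 - 1 = 0 - 1 = -1)
(17 + H(q(-3), 1))*(-12) = (17 - 1)*(-12) = 16*(-12) = -192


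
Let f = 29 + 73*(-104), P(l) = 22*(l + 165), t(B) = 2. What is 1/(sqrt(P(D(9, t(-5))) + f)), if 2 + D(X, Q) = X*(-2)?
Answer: -I*sqrt(4373)/4373 ≈ -0.015122*I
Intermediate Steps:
D(X, Q) = -2 - 2*X (D(X, Q) = -2 + X*(-2) = -2 - 2*X)
P(l) = 3630 + 22*l (P(l) = 22*(165 + l) = 3630 + 22*l)
f = -7563 (f = 29 - 7592 = -7563)
1/(sqrt(P(D(9, t(-5))) + f)) = 1/(sqrt((3630 + 22*(-2 - 2*9)) - 7563)) = 1/(sqrt((3630 + 22*(-2 - 18)) - 7563)) = 1/(sqrt((3630 + 22*(-20)) - 7563)) = 1/(sqrt((3630 - 440) - 7563)) = 1/(sqrt(3190 - 7563)) = 1/(sqrt(-4373)) = 1/(I*sqrt(4373)) = -I*sqrt(4373)/4373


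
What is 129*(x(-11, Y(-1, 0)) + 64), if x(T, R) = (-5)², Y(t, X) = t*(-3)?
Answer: 11481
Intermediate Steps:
Y(t, X) = -3*t
x(T, R) = 25
129*(x(-11, Y(-1, 0)) + 64) = 129*(25 + 64) = 129*89 = 11481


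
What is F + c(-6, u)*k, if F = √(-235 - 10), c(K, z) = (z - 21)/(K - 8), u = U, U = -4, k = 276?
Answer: 3450/7 + 7*I*√5 ≈ 492.86 + 15.652*I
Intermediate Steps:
u = -4
c(K, z) = (-21 + z)/(-8 + K)
F = 7*I*√5 (F = √(-245) = 7*I*√5 ≈ 15.652*I)
F + c(-6, u)*k = 7*I*√5 + ((-21 - 4)/(-8 - 6))*276 = 7*I*√5 + (-25/(-14))*276 = 7*I*√5 - 1/14*(-25)*276 = 7*I*√5 + (25/14)*276 = 7*I*√5 + 3450/7 = 3450/7 + 7*I*√5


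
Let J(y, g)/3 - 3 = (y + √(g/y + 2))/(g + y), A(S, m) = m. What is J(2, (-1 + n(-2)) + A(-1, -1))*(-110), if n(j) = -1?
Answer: -330 + 165*√2 ≈ -96.655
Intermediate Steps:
J(y, g) = 9 + 3*(y + √(2 + g/y))/(g + y) (J(y, g) = 9 + 3*((y + √(g/y + 2))/(g + y)) = 9 + 3*((y + √(2 + g/y))/(g + y)) = 9 + 3*(y + √(2 + g/y))/(g + y))
J(2, (-1 + n(-2)) + A(-1, -1))*(-110) = (3*(√(2 + ((-1 - 1) - 1)/2) + 3*((-1 - 1) - 1) + 4*2)/(((-1 - 1) - 1) + 2))*(-110) = (3*(√(2 + (-2 - 1)*(½)) + 3*(-2 - 1) + 8)/((-2 - 1) + 2))*(-110) = (3*(√(2 - 3*½) + 3*(-3) + 8)/(-3 + 2))*(-110) = (3*(√(2 - 3/2) - 9 + 8)/(-1))*(-110) = (3*(-1)*(√(½) - 9 + 8))*(-110) = (3*(-1)*(√2/2 - 9 + 8))*(-110) = (3*(-1)*(-1 + √2/2))*(-110) = (3 - 3*√2/2)*(-110) = -330 + 165*√2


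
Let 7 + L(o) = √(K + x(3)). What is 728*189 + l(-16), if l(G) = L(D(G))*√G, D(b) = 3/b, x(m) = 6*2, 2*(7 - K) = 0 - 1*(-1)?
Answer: 137592 + 2*I*(-14 + √74) ≈ 1.3759e+5 - 10.795*I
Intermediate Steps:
K = 13/2 (K = 7 - (0 - 1*(-1))/2 = 7 - (0 + 1)/2 = 7 - ½*1 = 7 - ½ = 13/2 ≈ 6.5000)
x(m) = 12
L(o) = -7 + √74/2 (L(o) = -7 + √(13/2 + 12) = -7 + √(37/2) = -7 + √74/2)
l(G) = √G*(-7 + √74/2) (l(G) = (-7 + √74/2)*√G = √G*(-7 + √74/2))
728*189 + l(-16) = 728*189 + √(-16)*(-14 + √74)/2 = 137592 + (4*I)*(-14 + √74)/2 = 137592 + 2*I*(-14 + √74)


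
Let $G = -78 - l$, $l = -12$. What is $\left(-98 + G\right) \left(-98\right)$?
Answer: $16072$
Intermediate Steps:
$G = -66$ ($G = -78 - -12 = -78 + 12 = -66$)
$\left(-98 + G\right) \left(-98\right) = \left(-98 - 66\right) \left(-98\right) = \left(-164\right) \left(-98\right) = 16072$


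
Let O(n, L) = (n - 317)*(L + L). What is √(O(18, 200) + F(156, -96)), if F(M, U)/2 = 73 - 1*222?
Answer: 3*I*√13322 ≈ 346.26*I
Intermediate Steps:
F(M, U) = -298 (F(M, U) = 2*(73 - 1*222) = 2*(73 - 222) = 2*(-149) = -298)
O(n, L) = 2*L*(-317 + n) (O(n, L) = (-317 + n)*(2*L) = 2*L*(-317 + n))
√(O(18, 200) + F(156, -96)) = √(2*200*(-317 + 18) - 298) = √(2*200*(-299) - 298) = √(-119600 - 298) = √(-119898) = 3*I*√13322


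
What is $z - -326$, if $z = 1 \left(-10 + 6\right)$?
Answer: $322$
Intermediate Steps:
$z = -4$ ($z = 1 \left(-4\right) = -4$)
$z - -326 = -4 - -326 = -4 + 326 = 322$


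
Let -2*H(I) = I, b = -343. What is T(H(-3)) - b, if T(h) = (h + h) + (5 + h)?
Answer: 705/2 ≈ 352.50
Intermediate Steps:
H(I) = -I/2
T(h) = 5 + 3*h (T(h) = 2*h + (5 + h) = 5 + 3*h)
T(H(-3)) - b = (5 + 3*(-1/2*(-3))) - 1*(-343) = (5 + 3*(3/2)) + 343 = (5 + 9/2) + 343 = 19/2 + 343 = 705/2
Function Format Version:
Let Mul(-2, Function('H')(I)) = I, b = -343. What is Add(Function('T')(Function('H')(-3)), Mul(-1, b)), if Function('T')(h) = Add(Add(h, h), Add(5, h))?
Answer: Rational(705, 2) ≈ 352.50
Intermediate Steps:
Function('H')(I) = Mul(Rational(-1, 2), I)
Function('T')(h) = Add(5, Mul(3, h)) (Function('T')(h) = Add(Mul(2, h), Add(5, h)) = Add(5, Mul(3, h)))
Add(Function('T')(Function('H')(-3)), Mul(-1, b)) = Add(Add(5, Mul(3, Mul(Rational(-1, 2), -3))), Mul(-1, -343)) = Add(Add(5, Mul(3, Rational(3, 2))), 343) = Add(Add(5, Rational(9, 2)), 343) = Add(Rational(19, 2), 343) = Rational(705, 2)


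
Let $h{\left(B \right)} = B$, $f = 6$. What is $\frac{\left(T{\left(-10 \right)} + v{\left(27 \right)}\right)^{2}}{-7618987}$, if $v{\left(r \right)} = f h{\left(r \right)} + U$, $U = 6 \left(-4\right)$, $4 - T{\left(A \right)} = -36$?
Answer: $- \frac{31684}{7618987} \approx -0.0041586$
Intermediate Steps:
$T{\left(A \right)} = 40$ ($T{\left(A \right)} = 4 - -36 = 4 + 36 = 40$)
$U = -24$
$v{\left(r \right)} = -24 + 6 r$ ($v{\left(r \right)} = 6 r - 24 = -24 + 6 r$)
$\frac{\left(T{\left(-10 \right)} + v{\left(27 \right)}\right)^{2}}{-7618987} = \frac{\left(40 + \left(-24 + 6 \cdot 27\right)\right)^{2}}{-7618987} = \left(40 + \left(-24 + 162\right)\right)^{2} \left(- \frac{1}{7618987}\right) = \left(40 + 138\right)^{2} \left(- \frac{1}{7618987}\right) = 178^{2} \left(- \frac{1}{7618987}\right) = 31684 \left(- \frac{1}{7618987}\right) = - \frac{31684}{7618987}$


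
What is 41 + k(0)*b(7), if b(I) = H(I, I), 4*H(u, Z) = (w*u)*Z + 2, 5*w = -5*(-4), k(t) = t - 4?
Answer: -157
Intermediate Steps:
k(t) = -4 + t
w = 4 (w = (-5*(-4))/5 = (⅕)*20 = 4)
H(u, Z) = ½ + Z*u (H(u, Z) = ((4*u)*Z + 2)/4 = (4*Z*u + 2)/4 = (2 + 4*Z*u)/4 = ½ + Z*u)
b(I) = ½ + I² (b(I) = ½ + I*I = ½ + I²)
41 + k(0)*b(7) = 41 + (-4 + 0)*(½ + 7²) = 41 - 4*(½ + 49) = 41 - 4*99/2 = 41 - 198 = -157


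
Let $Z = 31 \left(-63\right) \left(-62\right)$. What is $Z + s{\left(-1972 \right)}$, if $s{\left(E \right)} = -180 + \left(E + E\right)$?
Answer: $116962$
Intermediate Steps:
$s{\left(E \right)} = -180 + 2 E$
$Z = 121086$ ($Z = \left(-1953\right) \left(-62\right) = 121086$)
$Z + s{\left(-1972 \right)} = 121086 + \left(-180 + 2 \left(-1972\right)\right) = 121086 - 4124 = 116962$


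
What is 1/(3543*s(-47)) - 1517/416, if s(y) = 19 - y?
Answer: -177365915/48638304 ≈ -3.6466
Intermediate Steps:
1/(3543*s(-47)) - 1517/416 = 1/(3543*(19 - 1*(-47))) - 1517/416 = 1/(3543*(19 + 47)) - 1517*1/416 = (1/3543)/66 - 1517/416 = (1/3543)*(1/66) - 1517/416 = 1/233838 - 1517/416 = -177365915/48638304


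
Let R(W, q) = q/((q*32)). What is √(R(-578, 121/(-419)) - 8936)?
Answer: I*√571902/8 ≈ 94.53*I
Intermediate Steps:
R(W, q) = 1/32 (R(W, q) = q/((32*q)) = q*(1/(32*q)) = 1/32)
√(R(-578, 121/(-419)) - 8936) = √(1/32 - 8936) = √(-285951/32) = I*√571902/8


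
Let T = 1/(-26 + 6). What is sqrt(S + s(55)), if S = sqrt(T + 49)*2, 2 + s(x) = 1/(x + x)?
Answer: sqrt(-24090 + 2420*sqrt(4895))/110 ≈ 3.4644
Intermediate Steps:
s(x) = -2 + 1/(2*x) (s(x) = -2 + 1/(x + x) = -2 + 1/(2*x))
T = -1/20 (T = 1/(-20) = -1/20 ≈ -0.050000)
S = sqrt(4895)/5 (S = sqrt(-1/20 + 49)*2 = sqrt(979/20)*2 = (sqrt(4895)/10)*2 = sqrt(4895)/5 ≈ 13.993)
sqrt(S + s(55)) = sqrt(sqrt(4895)/5 + (-2 + (1/2)/55)) = sqrt(sqrt(4895)/5 + (-2 + (1/2)*(1/55))) = sqrt(sqrt(4895)/5 + (-2 + 1/110)) = sqrt(sqrt(4895)/5 - 219/110) = sqrt(-219/110 + sqrt(4895)/5)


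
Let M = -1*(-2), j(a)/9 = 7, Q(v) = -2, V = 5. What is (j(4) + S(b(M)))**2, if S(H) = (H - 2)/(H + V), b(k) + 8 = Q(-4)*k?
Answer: 4225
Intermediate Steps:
j(a) = 63 (j(a) = 9*7 = 63)
M = 2
b(k) = -8 - 2*k
S(H) = (-2 + H)/(5 + H) (S(H) = (H - 2)/(H + 5) = (-2 + H)/(5 + H))
(j(4) + S(b(M)))**2 = (63 + (-2 + (-8 - 2*2))/(5 + (-8 - 2*2)))**2 = (63 + (-2 + (-8 - 4))/(5 + (-8 - 4)))**2 = (63 + (-2 - 12)/(5 - 12))**2 = (63 - 14/(-7))**2 = (63 - 1/7*(-14))**2 = (63 + 2)**2 = 65**2 = 4225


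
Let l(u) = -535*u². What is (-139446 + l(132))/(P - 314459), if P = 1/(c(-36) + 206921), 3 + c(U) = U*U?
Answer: 218885800356/7274974025 ≈ 30.087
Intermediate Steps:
c(U) = -3 + U² (c(U) = -3 + U*U = -3 + U²)
P = 1/208214 (P = 1/((-3 + (-36)²) + 206921) = 1/((-3 + 1296) + 206921) = 1/(1293 + 206921) = 1/208214 ≈ 4.8028e-6)
(-139446 + l(132))/(P - 314459) = (-139446 - 535*132²)/(1/208214 - 314459) = (-139446 - 535*17424)/(-65474766225/208214) = (-139446 - 9321840)*(-208214/65474766225) = -9461286*(-208214/65474766225) = 218885800356/7274974025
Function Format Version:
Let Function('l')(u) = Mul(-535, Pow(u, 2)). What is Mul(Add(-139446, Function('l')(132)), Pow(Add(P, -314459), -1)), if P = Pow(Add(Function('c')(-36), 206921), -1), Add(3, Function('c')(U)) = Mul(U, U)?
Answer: Rational(218885800356, 7274974025) ≈ 30.087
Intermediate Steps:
Function('c')(U) = Add(-3, Pow(U, 2)) (Function('c')(U) = Add(-3, Mul(U, U)) = Add(-3, Pow(U, 2)))
P = Rational(1, 208214) (P = Pow(Add(Add(-3, Pow(-36, 2)), 206921), -1) = Pow(Add(Add(-3, 1296), 206921), -1) = Pow(Add(1293, 206921), -1) = Pow(208214, -1) = Rational(1, 208214) ≈ 4.8028e-6)
Mul(Add(-139446, Function('l')(132)), Pow(Add(P, -314459), -1)) = Mul(Add(-139446, Mul(-535, Pow(132, 2))), Pow(Add(Rational(1, 208214), -314459), -1)) = Mul(Add(-139446, Mul(-535, 17424)), Pow(Rational(-65474766225, 208214), -1)) = Mul(Add(-139446, -9321840), Rational(-208214, 65474766225)) = Mul(-9461286, Rational(-208214, 65474766225)) = Rational(218885800356, 7274974025)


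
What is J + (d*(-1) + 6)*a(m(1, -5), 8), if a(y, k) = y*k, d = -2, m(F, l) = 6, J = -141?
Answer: 243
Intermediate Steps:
a(y, k) = k*y
J + (d*(-1) + 6)*a(m(1, -5), 8) = -141 + (-2*(-1) + 6)*(8*6) = -141 + (2 + 6)*48 = -141 + 8*48 = -141 + 384 = 243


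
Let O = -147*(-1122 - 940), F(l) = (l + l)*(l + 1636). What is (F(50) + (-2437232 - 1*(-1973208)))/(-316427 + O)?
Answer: 295424/13313 ≈ 22.191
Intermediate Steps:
F(l) = 2*l*(1636 + l) (F(l) = (2*l)*(1636 + l) = 2*l*(1636 + l))
O = 303114 (O = -147*(-2062) = 303114)
(F(50) + (-2437232 - 1*(-1973208)))/(-316427 + O) = (2*50*(1636 + 50) + (-2437232 - 1*(-1973208)))/(-316427 + 303114) = (2*50*1686 + (-2437232 + 1973208))/(-13313) = (168600 - 464024)*(-1/13313) = -295424*(-1/13313) = 295424/13313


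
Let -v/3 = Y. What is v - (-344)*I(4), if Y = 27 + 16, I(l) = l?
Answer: 1247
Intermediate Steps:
Y = 43
v = -129 (v = -3*43 = -129)
v - (-344)*I(4) = -129 - (-344)*4 = -129 - 43*(-32) = -129 + 1376 = 1247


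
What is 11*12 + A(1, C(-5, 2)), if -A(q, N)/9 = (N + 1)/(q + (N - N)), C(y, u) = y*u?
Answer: 213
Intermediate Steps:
C(y, u) = u*y
A(q, N) = -9*(1 + N)/q (A(q, N) = -9*(N + 1)/(q + (N - N)) = -9*(1 + N)/(q + 0) = -9*(1 + N)/q)
11*12 + A(1, C(-5, 2)) = 11*12 + 9*(-1 - 2*(-5))/1 = 132 + 9*1*(-1 - 1*(-10)) = 132 + 9*1*(-1 + 10) = 132 + 9*1*9 = 132 + 81 = 213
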